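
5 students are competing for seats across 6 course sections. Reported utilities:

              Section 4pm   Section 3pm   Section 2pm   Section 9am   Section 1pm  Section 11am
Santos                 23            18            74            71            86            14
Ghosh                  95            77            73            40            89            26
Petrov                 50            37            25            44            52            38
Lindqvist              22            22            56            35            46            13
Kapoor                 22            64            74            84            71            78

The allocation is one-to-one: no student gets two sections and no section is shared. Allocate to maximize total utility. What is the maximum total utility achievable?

Optimal: Santos→Section 1pm (86 points), Ghosh→Section 4pm (95 points), Petrov→Section 9am (44 points), Lindqvist→Section 2pm (56 points), Kapoor→Section 11am (78 points) — total 86+95+44+56+78 = 359 points.
Column-greedy (each section in turn goes to its best remaining student) gives 323 points, worse by 36.
Swapping Ghosh↔Lindqvist (Ghosh→Section 2pm 73 points, Lindqvist→Section 4pm 22 points) loses 56.
No other one-to-one assignment exceeds 359 points.

Max total: 359 points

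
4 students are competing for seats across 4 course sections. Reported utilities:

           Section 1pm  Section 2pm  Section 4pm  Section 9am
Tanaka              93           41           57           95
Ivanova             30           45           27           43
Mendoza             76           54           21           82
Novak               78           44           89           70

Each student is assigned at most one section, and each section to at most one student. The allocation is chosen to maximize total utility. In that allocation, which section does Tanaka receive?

Tanaka receives Section 1pm.

Optimal: Tanaka→Section 1pm (93 points), Ivanova→Section 2pm (45 points), Mendoza→Section 9am (82 points), Novak→Section 4pm (89 points) — total 93+45+82+89 = 309 points.
Max-entry greedy (repeatedly take the single best remaining cell) gives 305 points, worse by 4.
Tanaka's own top section is Section 9am (95 points), but forcing Tanaka→Section 9am and reassigning the rest optimally gives only 305 points — worse by 4.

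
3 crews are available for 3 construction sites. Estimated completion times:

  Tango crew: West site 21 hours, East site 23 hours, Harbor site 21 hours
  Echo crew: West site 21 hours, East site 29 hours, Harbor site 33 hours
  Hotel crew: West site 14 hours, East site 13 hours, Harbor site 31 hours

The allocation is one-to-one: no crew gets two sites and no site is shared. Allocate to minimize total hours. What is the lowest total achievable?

Optimal: Tango crew→Harbor site (21 hours), Echo crew→West site (21 hours), Hotel crew→East site (13 hours) — total 21+21+13 = 55 hours.
Column-greedy (each site in turn goes to its cheapest remaining crew) gives 70 hours, worse by 15.
Next-best assignment: Tango crew→Harbor site, Echo crew→East site, Hotel crew→West site = 64 hours.
Checked against all permutations: 55 hours is optimal.

Min total: 55 hours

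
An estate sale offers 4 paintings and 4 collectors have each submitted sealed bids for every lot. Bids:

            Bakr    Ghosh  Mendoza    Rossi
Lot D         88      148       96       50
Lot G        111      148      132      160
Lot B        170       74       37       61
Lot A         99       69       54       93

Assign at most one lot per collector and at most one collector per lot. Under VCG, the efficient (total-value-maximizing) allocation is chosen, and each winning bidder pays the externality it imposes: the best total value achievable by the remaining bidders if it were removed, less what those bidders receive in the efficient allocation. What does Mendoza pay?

Efficient allocation: Bakr→Lot B ($170), Ghosh→Lot D ($148), Mendoza→Lot G ($132), Rossi→Lot A ($93); total welfare W = $543.
Mendoza receives Lot G at value $132, so the others get W − 132 = $411.
Without Mendoza: best allocation of the remaining 3 bidders over all 4 lots is Bakr→Lot B ($170), Ghosh→Lot D ($148), Rossi→Lot G ($160), total $478.
VCG payment = (others' best without Mendoza) − (others' welfare with Mendoza) = 478 − 411 = $67.

Mendoza pays $67.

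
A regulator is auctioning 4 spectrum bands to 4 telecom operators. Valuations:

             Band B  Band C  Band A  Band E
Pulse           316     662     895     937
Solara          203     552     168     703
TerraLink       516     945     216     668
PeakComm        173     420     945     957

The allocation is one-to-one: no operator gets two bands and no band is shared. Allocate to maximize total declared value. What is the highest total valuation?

This is the linear assignment problem.
Optimal: Pulse→Band E ($937M), Solara→Band B ($203M), TerraLink→Band C ($945M), PeakComm→Band A ($945M) — total 937+203+945+945 = $3030M.
Column-greedy (each band in turn goes to its best remaining operator) gives $2826M, worse by 204.
Swapping TerraLink↔PeakComm (TerraLink→Band A $216M, PeakComm→Band C $420M) loses 1254.
No other one-to-one assignment exceeds $3030M.

Maximum total: $3030M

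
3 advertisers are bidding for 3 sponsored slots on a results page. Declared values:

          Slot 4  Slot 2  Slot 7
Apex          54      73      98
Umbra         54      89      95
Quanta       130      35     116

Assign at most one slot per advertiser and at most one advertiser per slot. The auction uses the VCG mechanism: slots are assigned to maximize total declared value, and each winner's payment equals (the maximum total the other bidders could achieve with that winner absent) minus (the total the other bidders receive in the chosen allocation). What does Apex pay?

Efficient allocation: Apex→Slot 7 ($98), Umbra→Slot 2 ($89), Quanta→Slot 4 ($130); total welfare W = $317.
Apex receives Slot 7 at value $98, so the others get W − 98 = $219.
Without Apex: best allocation of the remaining 2 bidders over all 3 slots is Umbra→Slot 7 ($95), Quanta→Slot 4 ($130), total $225.
VCG payment = (others' best without Apex) − (others' welfare with Apex) = 225 − 219 = $6.

Apex pays $6.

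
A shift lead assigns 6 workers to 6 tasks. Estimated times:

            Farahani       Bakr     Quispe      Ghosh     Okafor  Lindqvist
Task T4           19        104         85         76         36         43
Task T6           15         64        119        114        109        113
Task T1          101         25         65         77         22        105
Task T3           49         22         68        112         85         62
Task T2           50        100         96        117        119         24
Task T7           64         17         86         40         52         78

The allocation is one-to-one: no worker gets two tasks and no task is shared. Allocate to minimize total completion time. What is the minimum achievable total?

Optimal: Farahani→Task T6 (15 min), Bakr→Task T3 (22 min), Quispe→Task T1 (65 min), Ghosh→Task T7 (40 min), Okafor→Task T4 (36 min), Lindqvist→Task T2 (24 min) — total 15+22+65+40+36+24 = 202 min.
Min-entry greedy (repeatedly take the single cheapest remaining cell) gives 222 min, worse by 20.
Checked against all permutations: 202 min is optimal.

Minimum total: 202 min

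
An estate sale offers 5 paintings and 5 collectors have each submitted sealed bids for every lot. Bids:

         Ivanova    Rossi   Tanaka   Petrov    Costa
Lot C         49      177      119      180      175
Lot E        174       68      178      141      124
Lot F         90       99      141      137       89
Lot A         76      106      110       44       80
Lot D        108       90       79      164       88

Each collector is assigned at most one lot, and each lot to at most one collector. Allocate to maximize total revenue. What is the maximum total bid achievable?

Optimal: Ivanova→Lot E ($174), Rossi→Lot A ($106), Tanaka→Lot F ($141), Petrov→Lot D ($164), Costa→Lot C ($175) — total 174+106+141+164+175 = $760.
Row-greedy (each collector in turn takes its best remaining lot) gives $736, worse by 24.
Next-best assignment: Ivanova→Lot E, Rossi→Lot C, Tanaka→Lot F, Petrov→Lot D, Costa→Lot A = $736.
Every other assignment is strictly worse.

Maximum total: $760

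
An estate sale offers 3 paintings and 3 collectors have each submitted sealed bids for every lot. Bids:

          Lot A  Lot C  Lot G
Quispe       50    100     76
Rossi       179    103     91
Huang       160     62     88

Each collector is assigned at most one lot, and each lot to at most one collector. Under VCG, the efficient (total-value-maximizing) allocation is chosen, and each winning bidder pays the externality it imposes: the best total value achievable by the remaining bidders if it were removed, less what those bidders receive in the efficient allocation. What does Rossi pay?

Rossi pays $72.

Efficient allocation: Quispe→Lot C ($100), Rossi→Lot A ($179), Huang→Lot G ($88); total welfare W = $367.
Rossi receives Lot A at value $179, so the others get W − 179 = $188.
Without Rossi: best allocation of the remaining 2 bidders over all 3 lots is Quispe→Lot C ($100), Huang→Lot A ($160), total $260.
VCG payment = (others' best without Rossi) − (others' welfare with Rossi) = 260 − 188 = $72.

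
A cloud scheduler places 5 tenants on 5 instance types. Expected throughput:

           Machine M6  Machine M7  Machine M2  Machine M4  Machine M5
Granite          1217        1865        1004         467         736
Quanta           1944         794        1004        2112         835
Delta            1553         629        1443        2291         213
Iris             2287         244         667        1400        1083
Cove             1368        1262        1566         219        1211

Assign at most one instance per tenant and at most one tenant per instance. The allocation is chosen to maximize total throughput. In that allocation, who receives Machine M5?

Cove receives Machine M5.

Optimal: Granite→Machine M7 (1865 ops/s), Quanta→Machine M4 (2112 ops/s), Delta→Machine M2 (1443 ops/s), Iris→Machine M6 (2287 ops/s), Cove→Machine M5 (1211 ops/s) — total 1865+2112+1443+2287+1211 = 8918 ops/s.
Max-entry greedy (repeatedly take the single best remaining cell) gives 8844 ops/s, worse by 74.
Next-best assignment: Granite→Machine M7, Quanta→Machine M5, Delta→Machine M4, Iris→Machine M6, Cove→Machine M2 = 8844 ops/s.
Cove's own top instance is Machine M2 (1566 ops/s), but forcing Cove→Machine M2 and reassigning the rest optimally gives only 8844 ops/s — worse by 74.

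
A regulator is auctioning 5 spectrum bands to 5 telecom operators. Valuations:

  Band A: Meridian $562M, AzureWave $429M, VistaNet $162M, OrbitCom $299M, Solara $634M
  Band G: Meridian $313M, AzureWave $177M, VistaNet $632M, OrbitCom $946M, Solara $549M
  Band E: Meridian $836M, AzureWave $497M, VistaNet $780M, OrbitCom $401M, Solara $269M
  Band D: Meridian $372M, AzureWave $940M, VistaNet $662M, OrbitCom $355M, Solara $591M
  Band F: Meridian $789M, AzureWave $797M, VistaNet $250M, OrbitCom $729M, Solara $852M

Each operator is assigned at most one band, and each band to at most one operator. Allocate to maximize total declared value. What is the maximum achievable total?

Optimal: Meridian→Band F ($789M), AzureWave→Band D ($940M), VistaNet→Band E ($780M), OrbitCom→Band G ($946M), Solara→Band A ($634M) — total 789+940+780+946+634 = $4089M.
Max-entry greedy (repeatedly take the single best remaining cell) gives $3736M, worse by 353.
Swapping VistaNet↔Solara (VistaNet→Band A $162M, Solara→Band E $269M) loses 983.

Maximum total: $4089M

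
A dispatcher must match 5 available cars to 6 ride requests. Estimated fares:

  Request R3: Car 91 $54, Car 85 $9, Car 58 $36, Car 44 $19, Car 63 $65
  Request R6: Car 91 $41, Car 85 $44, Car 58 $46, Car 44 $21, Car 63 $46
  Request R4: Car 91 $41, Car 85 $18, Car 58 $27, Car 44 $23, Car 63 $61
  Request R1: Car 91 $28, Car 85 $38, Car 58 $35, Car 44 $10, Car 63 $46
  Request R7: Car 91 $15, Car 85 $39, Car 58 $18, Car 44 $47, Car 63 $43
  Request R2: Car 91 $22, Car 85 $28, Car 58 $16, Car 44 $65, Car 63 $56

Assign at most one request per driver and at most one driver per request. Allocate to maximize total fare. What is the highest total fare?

Optimal: Car 91→Request R3 ($54), Car 85→Request R7 ($39), Car 58→Request R6 ($46), Car 44→Request R2 ($65), Car 63→Request R4 ($61) — total 54+39+46+65+61 = $265.
Column-greedy (each request in turn goes to its best remaining driver) gives $237, worse by 28.
Next-best assignment: Car 91→Request R3, Car 85→Request R1, Car 58→Request R6, Car 44→Request R2, Car 63→Request R4 = $264.
Swapping Car 44↔Car 58 (Car 44→Request R6 $21, Car 58→Request R2 $16) loses 74.

Maximum total: $265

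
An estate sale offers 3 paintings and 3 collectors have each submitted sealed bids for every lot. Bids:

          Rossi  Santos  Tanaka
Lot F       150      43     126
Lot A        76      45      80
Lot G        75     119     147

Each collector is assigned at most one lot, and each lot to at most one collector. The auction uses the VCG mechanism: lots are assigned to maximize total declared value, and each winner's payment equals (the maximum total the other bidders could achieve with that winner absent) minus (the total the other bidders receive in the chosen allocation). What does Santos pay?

Efficient allocation: Rossi→Lot F ($150), Santos→Lot G ($119), Tanaka→Lot A ($80); total welfare W = $349.
Santos receives Lot G at value $119, so the others get W − 119 = $230.
Without Santos: best allocation of the remaining 2 bidders over all 3 lots is Rossi→Lot F ($150), Tanaka→Lot G ($147), total $297.
VCG payment = (others' best without Santos) − (others' welfare with Santos) = 297 − 230 = $67.

Santos pays $67.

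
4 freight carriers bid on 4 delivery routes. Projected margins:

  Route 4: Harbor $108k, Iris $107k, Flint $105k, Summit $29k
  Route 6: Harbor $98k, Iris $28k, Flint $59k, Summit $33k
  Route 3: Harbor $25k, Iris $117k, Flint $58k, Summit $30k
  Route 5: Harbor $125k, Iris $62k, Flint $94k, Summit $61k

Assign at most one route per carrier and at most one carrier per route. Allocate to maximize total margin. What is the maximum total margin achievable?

This is the linear assignment problem.
Optimal: Harbor→Route 6 ($98k), Iris→Route 3 ($117k), Flint→Route 4 ($105k), Summit→Route 5 ($61k) — total 98+117+105+61 = $381k.
Row-greedy (each carrier in turn takes its best remaining route) gives $380k, worse by 1.

Max total: $381k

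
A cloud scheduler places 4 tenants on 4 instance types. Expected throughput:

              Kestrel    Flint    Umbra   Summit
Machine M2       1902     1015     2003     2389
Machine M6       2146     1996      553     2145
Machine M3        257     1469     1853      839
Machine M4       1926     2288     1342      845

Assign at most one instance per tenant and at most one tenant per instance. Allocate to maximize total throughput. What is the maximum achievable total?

Treat this as an assignment problem: match each tenant to one instance.
Optimal: Kestrel→Machine M6 (2146 ops/s), Flint→Machine M4 (2288 ops/s), Umbra→Machine M3 (1853 ops/s), Summit→Machine M2 (2389 ops/s) — total 2146+2288+1853+2389 = 8676 ops/s.
Row-greedy (each tenant in turn takes its best remaining instance) gives 7276 ops/s, worse by 1400.

Maximum total: 8676 ops/s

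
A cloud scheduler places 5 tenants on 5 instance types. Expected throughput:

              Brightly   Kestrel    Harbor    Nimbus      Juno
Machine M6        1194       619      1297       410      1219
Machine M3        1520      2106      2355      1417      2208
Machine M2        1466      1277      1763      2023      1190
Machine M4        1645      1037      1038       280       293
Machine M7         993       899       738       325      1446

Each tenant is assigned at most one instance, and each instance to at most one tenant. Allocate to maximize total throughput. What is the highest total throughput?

Maximum total: 8517 ops/s

This is a one-to-one assignment (maximum-weight bipartite matching).
Optimal: Brightly→Machine M4 (1645 ops/s), Kestrel→Machine M3 (2106 ops/s), Harbor→Machine M6 (1297 ops/s), Nimbus→Machine M2 (2023 ops/s), Juno→Machine M7 (1446 ops/s) — total 1645+2106+1297+2023+1446 = 8517 ops/s.
Column-greedy (each instance in turn goes to its best remaining tenant) gives 8072 ops/s, worse by 445.
Swapping Juno↔Kestrel (Juno→Machine M3 2208 ops/s, Kestrel→Machine M7 899 ops/s) loses 445.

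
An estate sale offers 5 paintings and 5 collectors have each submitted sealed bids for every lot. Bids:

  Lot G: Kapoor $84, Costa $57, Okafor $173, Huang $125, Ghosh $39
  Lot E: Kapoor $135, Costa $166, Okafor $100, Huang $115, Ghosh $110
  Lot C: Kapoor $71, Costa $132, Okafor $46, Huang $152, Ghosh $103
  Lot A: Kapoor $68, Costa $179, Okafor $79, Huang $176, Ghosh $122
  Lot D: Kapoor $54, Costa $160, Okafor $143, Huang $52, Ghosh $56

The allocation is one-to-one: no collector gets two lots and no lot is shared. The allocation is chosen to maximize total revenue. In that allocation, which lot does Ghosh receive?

Ghosh receives Lot C.

Treat this as an assignment problem: match each collector to one lot.
Optimal: Kapoor→Lot E ($135), Costa→Lot D ($160), Okafor→Lot G ($173), Huang→Lot A ($176), Ghosh→Lot C ($103) — total 135+160+173+176+103 = $747.
Ghosh's own top lot is Lot A ($122), but forcing Ghosh→Lot A and reassigning the rest optimally gives only $742 — worse by 5.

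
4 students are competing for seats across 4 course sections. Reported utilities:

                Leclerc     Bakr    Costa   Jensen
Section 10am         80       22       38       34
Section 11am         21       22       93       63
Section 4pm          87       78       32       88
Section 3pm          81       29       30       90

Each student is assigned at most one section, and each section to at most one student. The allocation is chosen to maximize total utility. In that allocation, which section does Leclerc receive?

Optimal: Leclerc→Section 10am (80 points), Bakr→Section 4pm (78 points), Costa→Section 11am (93 points), Jensen→Section 3pm (90 points) — total 80+78+93+90 = 341 points.
Max-entry greedy (repeatedly take the single best remaining cell) gives 292 points, worse by 49.
No other one-to-one assignment exceeds 341 points.
Leclerc's own top section is Section 4pm (87 points), but forcing Leclerc→Section 4pm and reassigning the rest optimally gives only 292 points — worse by 49.

Leclerc receives Section 10am.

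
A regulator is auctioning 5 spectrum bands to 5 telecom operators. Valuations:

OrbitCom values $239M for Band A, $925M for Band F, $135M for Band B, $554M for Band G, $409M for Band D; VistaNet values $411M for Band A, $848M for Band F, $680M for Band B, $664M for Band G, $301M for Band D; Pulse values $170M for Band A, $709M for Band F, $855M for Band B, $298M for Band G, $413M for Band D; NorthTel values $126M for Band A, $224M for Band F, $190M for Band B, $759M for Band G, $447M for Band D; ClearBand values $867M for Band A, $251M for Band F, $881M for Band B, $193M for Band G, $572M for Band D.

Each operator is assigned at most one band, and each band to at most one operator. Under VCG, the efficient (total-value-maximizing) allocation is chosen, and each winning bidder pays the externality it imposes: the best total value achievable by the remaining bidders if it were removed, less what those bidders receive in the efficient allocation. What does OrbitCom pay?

OrbitCom pays $496M.

Efficient allocation: OrbitCom→Band F ($925M), VistaNet→Band G ($664M), Pulse→Band B ($855M), NorthTel→Band D ($447M), ClearBand→Band A ($867M); total welfare W = $3758M.
OrbitCom receives Band F at value $925M, so the others get W − 925 = $2833M.
Without OrbitCom: best allocation of the remaining 4 bidders over all 5 bands is VistaNet→Band F ($848M), Pulse→Band B ($855M), NorthTel→Band G ($759M), ClearBand→Band A ($867M), total $3329M.
VCG payment = (others' best without OrbitCom) − (others' welfare with OrbitCom) = 3329 − 2833 = $496M.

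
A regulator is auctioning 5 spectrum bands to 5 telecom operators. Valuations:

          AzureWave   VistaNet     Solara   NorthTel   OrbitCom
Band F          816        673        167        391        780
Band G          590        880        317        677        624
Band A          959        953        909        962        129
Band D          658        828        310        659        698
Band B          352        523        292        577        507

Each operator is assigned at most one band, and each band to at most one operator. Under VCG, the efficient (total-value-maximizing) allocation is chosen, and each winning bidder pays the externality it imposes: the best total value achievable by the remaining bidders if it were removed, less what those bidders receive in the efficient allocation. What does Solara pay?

Efficient allocation: AzureWave→Band F ($816M), VistaNet→Band G ($880M), Solara→Band A ($909M), NorthTel→Band B ($577M), OrbitCom→Band D ($698M); total welfare W = $3880M.
Solara receives Band A at value $909M, so the others get W − 909 = $2971M.
Without Solara: best allocation of the remaining 4 bidders over all 5 bands is AzureWave→Band F ($816M), VistaNet→Band G ($880M), NorthTel→Band A ($962M), OrbitCom→Band D ($698M), total $3356M.
VCG payment = (others' best without Solara) − (others' welfare with Solara) = 3356 − 2971 = $385M.

Solara pays $385M.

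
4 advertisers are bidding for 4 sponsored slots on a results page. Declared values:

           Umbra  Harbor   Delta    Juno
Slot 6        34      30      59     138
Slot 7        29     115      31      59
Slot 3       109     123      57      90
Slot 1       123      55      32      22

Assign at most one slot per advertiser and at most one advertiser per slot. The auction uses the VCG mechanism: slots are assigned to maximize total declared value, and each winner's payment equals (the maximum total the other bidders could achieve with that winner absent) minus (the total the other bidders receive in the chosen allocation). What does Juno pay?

Efficient allocation: Umbra→Slot 1 ($123), Harbor→Slot 7 ($115), Delta→Slot 3 ($57), Juno→Slot 6 ($138); total welfare W = $433.
Juno receives Slot 6 at value $138, so the others get W − 138 = $295.
Without Juno: best allocation of the remaining 3 bidders over all 4 slots is Umbra→Slot 1 ($123), Harbor→Slot 3 ($123), Delta→Slot 6 ($59), total $305.
VCG payment = (others' best without Juno) − (others' welfare with Juno) = 305 − 295 = $10.

Juno pays $10.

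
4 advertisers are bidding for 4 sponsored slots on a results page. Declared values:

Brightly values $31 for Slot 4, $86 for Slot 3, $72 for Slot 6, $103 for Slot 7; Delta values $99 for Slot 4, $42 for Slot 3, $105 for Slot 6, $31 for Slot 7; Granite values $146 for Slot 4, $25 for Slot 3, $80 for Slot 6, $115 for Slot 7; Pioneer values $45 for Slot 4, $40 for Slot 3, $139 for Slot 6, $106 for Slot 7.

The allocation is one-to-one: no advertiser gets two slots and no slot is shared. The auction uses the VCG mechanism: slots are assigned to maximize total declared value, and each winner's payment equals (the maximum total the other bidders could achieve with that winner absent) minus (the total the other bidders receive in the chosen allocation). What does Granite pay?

Granite pays $44.

Efficient allocation: Brightly→Slot 3 ($86), Delta→Slot 6 ($105), Granite→Slot 4 ($146), Pioneer→Slot 7 ($106); total welfare W = $443.
Granite receives Slot 4 at value $146, so the others get W − 146 = $297.
Without Granite: best allocation of the remaining 3 bidders over all 4 slots is Brightly→Slot 7 ($103), Delta→Slot 4 ($99), Pioneer→Slot 6 ($139), total $341.
VCG payment = (others' best without Granite) − (others' welfare with Granite) = 341 − 297 = $44.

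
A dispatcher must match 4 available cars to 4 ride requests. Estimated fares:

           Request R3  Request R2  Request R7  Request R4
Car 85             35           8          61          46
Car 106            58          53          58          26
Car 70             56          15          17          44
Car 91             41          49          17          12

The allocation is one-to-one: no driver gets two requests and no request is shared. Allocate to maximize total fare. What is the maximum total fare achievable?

Optimal: Car 85→Request R7 ($61), Car 106→Request R3 ($58), Car 70→Request R4 ($44), Car 91→Request R2 ($49) — total 61+58+44+49 = $212.
No other one-to-one assignment exceeds $212.

Max total: $212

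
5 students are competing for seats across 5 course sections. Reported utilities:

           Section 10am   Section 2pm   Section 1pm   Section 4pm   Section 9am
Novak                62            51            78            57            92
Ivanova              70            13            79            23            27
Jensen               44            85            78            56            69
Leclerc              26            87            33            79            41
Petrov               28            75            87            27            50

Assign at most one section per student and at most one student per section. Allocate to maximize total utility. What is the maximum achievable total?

Optimal: Novak→Section 9am (92 points), Ivanova→Section 10am (70 points), Jensen→Section 2pm (85 points), Leclerc→Section 4pm (79 points), Petrov→Section 1pm (87 points) — total 92+70+85+79+87 = 413 points.
Max-entry greedy (repeatedly take the single best remaining cell) gives 392 points, worse by 21.
No other one-to-one assignment exceeds 413 points.

Max total: 413 points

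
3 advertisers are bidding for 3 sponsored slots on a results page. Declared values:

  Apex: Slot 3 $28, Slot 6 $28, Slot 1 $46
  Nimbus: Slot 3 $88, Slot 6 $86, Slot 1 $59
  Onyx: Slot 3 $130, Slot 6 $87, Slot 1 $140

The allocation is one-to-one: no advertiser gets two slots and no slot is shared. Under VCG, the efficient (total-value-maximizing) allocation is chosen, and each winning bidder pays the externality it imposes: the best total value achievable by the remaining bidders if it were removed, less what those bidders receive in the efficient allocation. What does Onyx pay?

Efficient allocation: Apex→Slot 1 ($46), Nimbus→Slot 6 ($86), Onyx→Slot 3 ($130); total welfare W = $262.
Onyx receives Slot 3 at value $130, so the others get W − 130 = $132.
Without Onyx: best allocation of the remaining 2 bidders over all 3 slots is Apex→Slot 1 ($46), Nimbus→Slot 3 ($88), total $134.
VCG payment = (others' best without Onyx) − (others' welfare with Onyx) = 134 − 132 = $2.

Onyx pays $2.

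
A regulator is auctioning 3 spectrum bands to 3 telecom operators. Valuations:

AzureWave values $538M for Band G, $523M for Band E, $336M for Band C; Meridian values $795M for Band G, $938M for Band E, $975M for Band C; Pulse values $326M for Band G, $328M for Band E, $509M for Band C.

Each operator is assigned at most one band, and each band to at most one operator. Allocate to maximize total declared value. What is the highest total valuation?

Max total: $1985M

This is the linear assignment problem.
Optimal: AzureWave→Band G ($538M), Meridian→Band E ($938M), Pulse→Band C ($509M) — total 538+938+509 = $1985M.
Row-greedy (each operator in turn takes its best remaining band) gives $1841M, worse by 144.
Swapping Meridian↔AzureWave (Meridian→Band G $795M, AzureWave→Band E $523M) loses 158.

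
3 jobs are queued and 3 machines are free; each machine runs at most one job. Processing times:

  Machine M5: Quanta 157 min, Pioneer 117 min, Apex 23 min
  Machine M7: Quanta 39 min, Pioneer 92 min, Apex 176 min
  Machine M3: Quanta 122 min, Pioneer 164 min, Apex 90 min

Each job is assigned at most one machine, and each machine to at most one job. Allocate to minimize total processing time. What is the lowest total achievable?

Optimal: Quanta→Machine M7 (39 min), Pioneer→Machine M3 (164 min), Apex→Machine M5 (23 min) — total 39+164+23 = 226 min.
Row-greedy (each job in turn takes its cheapest remaining machine) gives 246 min, worse by 20.
Next-best assignment: Quanta→Machine M3, Pioneer→Machine M7, Apex→Machine M5 = 237 min.

Minimum total: 226 min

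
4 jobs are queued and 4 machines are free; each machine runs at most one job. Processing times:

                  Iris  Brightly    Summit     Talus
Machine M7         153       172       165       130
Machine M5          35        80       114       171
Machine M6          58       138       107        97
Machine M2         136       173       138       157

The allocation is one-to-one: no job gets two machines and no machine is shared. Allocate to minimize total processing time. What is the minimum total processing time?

Optimal: Iris→Machine M6 (58 min), Brightly→Machine M5 (80 min), Summit→Machine M2 (138 min), Talus→Machine M7 (130 min) — total 58+80+138+130 = 406 min.
Swapping Talus↔Brightly (Talus→Machine M5 171 min, Brightly→Machine M7 172 min) adds 133.

Min total: 406 min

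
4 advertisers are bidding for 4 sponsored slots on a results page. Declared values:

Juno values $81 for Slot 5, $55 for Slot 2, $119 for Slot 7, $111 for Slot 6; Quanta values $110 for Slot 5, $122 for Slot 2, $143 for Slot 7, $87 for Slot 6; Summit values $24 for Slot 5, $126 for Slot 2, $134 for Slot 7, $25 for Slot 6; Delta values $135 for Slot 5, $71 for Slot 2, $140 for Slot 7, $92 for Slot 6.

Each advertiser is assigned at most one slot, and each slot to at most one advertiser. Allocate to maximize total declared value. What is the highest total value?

Optimal: Juno→Slot 6 ($111), Quanta→Slot 7 ($143), Summit→Slot 2 ($126), Delta→Slot 5 ($135) — total 111+143+126+135 = $515.
Row-greedy (each advertiser in turn takes its best remaining slot) gives $401, worse by 114.
Next-best assignment: Juno→Slot 6, Quanta→Slot 2, Summit→Slot 7, Delta→Slot 5 = $502.

Maximum total: $515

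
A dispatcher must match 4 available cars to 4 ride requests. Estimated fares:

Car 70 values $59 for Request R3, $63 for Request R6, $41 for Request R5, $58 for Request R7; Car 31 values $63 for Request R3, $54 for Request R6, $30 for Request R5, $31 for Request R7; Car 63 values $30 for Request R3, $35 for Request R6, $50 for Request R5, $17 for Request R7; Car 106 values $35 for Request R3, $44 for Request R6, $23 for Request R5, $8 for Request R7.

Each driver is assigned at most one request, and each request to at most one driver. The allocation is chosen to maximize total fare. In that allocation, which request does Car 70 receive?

Car 70 receives Request R7.

Optimal: Car 70→Request R7 ($58), Car 31→Request R3 ($63), Car 63→Request R5 ($50), Car 106→Request R6 ($44) — total 58+63+50+44 = $215.
Row-greedy (each driver in turn takes its best remaining request) gives $184, worse by 31.
Car 70's own top request is Request R6 ($63), but forcing Car 70→Request R6 and reassigning the rest optimally gives only $184 — worse by 31.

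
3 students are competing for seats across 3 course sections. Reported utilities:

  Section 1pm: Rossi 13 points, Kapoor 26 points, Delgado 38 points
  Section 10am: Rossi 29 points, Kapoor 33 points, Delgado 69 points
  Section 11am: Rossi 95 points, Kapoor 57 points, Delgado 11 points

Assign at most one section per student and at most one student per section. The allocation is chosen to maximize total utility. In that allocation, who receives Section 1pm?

Optimal: Rossi→Section 11am (95 points), Kapoor→Section 1pm (26 points), Delgado→Section 10am (69 points) — total 95+26+69 = 190 points.
No other one-to-one assignment exceeds 190 points.
Kapoor's own top section is Section 11am (57 points), but forcing Kapoor→Section 11am and reassigning the rest optimally gives only 139 points — worse by 51.

Kapoor receives Section 1pm.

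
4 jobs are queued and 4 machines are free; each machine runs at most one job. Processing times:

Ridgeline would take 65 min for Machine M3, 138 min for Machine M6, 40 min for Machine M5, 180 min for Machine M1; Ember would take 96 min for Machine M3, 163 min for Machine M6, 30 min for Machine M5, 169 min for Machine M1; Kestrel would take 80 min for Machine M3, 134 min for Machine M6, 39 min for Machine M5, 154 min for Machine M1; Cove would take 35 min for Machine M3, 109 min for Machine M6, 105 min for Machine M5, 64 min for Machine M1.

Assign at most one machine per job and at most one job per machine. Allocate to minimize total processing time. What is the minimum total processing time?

Minimum total: 293 min

Optimal: Ridgeline→Machine M3 (65 min), Ember→Machine M5 (30 min), Kestrel→Machine M6 (134 min), Cove→Machine M1 (64 min) — total 65+30+134+64 = 293 min.
Column-greedy (each machine in turn goes to its cheapest remaining job) gives 379 min, worse by 86.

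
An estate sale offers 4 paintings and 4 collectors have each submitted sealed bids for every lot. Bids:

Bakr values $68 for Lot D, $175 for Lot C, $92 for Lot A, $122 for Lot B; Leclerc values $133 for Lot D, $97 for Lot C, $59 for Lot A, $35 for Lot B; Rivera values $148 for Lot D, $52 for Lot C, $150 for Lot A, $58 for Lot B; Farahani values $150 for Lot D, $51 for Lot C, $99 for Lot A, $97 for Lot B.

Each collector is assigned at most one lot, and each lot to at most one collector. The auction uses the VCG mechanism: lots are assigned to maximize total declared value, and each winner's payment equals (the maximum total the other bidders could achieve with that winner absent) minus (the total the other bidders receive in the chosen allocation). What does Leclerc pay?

Leclerc pays $53.

Efficient allocation: Bakr→Lot C ($175), Leclerc→Lot D ($133), Rivera→Lot A ($150), Farahani→Lot B ($97); total welfare W = $555.
Leclerc receives Lot D at value $133, so the others get W − 133 = $422.
Without Leclerc: best allocation of the remaining 3 bidders over all 4 lots is Bakr→Lot C ($175), Rivera→Lot A ($150), Farahani→Lot D ($150), total $475.
VCG payment = (others' best without Leclerc) − (others' welfare with Leclerc) = 475 − 422 = $53.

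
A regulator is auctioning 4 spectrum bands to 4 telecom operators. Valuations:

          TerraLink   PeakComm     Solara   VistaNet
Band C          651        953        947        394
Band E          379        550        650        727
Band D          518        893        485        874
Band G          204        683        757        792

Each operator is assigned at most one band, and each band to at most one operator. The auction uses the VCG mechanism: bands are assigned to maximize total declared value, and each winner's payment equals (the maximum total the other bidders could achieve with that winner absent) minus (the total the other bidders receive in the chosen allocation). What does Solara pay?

Solara pays $65M.

Efficient allocation: TerraLink→Band C ($651M), PeakComm→Band D ($893M), Solara→Band G ($757M), VistaNet→Band E ($727M); total welfare W = $3028M.
Solara receives Band G at value $757M, so the others get W − 757 = $2271M.
Without Solara: best allocation of the remaining 3 bidders over all 4 bands is TerraLink→Band C ($651M), PeakComm→Band D ($893M), VistaNet→Band G ($792M), total $2336M.
VCG payment = (others' best without Solara) − (others' welfare with Solara) = 2336 − 2271 = $65M.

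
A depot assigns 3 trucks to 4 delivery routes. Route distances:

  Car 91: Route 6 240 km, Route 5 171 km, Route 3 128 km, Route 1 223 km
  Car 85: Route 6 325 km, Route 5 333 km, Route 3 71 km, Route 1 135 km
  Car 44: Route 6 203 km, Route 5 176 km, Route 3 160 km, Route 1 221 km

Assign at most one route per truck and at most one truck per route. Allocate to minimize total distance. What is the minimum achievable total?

Optimal: Car 91→Route 3 (128 km), Car 85→Route 1 (135 km), Car 44→Route 5 (176 km) — total 128+135+176 = 439 km.
Min-entry greedy (repeatedly take the single cheapest remaining cell) gives 445 km, worse by 6.
Next-best assignment: Car 91→Route 5, Car 85→Route 3, Car 44→Route 6 = 445 km.

Minimum total: 439 km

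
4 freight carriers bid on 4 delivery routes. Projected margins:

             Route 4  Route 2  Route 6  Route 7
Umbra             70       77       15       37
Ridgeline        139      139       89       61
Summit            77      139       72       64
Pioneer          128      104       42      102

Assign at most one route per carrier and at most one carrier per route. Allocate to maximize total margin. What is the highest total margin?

Optimal: Umbra→Route 4 ($70k), Ridgeline→Route 6 ($89k), Summit→Route 2 ($139k), Pioneer→Route 7 ($102k) — total 70+89+139+102 = $400k.
Max-entry greedy (repeatedly take the single best remaining cell) gives $395k, worse by 5.
Next-best assignment: Umbra→Route 6, Ridgeline→Route 4, Summit→Route 2, Pioneer→Route 7 = $395k.
Checked against all permutations: $400k is optimal.

Max total: $400k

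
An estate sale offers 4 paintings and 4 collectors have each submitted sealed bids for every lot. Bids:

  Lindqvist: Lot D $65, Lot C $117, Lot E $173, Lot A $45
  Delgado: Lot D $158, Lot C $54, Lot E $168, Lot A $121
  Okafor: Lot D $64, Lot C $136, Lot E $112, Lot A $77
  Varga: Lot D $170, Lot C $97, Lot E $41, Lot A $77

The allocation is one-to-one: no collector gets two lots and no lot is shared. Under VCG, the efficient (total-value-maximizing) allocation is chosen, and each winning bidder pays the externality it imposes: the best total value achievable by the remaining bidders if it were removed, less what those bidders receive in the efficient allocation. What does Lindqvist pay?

Efficient allocation: Lindqvist→Lot E ($173), Delgado→Lot A ($121), Okafor→Lot C ($136), Varga→Lot D ($170); total welfare W = $600.
Lindqvist receives Lot E at value $173, so the others get W − 173 = $427.
Without Lindqvist: best allocation of the remaining 3 bidders over all 4 lots is Delgado→Lot E ($168), Okafor→Lot C ($136), Varga→Lot D ($170), total $474.
VCG payment = (others' best without Lindqvist) − (others' welfare with Lindqvist) = 474 − 427 = $47.

Lindqvist pays $47.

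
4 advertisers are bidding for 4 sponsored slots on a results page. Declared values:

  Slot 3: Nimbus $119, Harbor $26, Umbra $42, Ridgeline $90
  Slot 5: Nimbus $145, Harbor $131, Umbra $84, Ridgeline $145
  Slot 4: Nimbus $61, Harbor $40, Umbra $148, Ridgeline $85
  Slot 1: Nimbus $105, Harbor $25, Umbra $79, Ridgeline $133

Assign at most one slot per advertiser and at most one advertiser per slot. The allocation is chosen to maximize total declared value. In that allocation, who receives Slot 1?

Ridgeline receives Slot 1.

Optimal: Nimbus→Slot 3 ($119), Harbor→Slot 5 ($131), Umbra→Slot 4 ($148), Ridgeline→Slot 1 ($133) — total 119+131+148+133 = $531.
Max-entry greedy (repeatedly take the single best remaining cell) gives $452, worse by 79.
Next-best assignment: Nimbus→Slot 1, Harbor→Slot 5, Umbra→Slot 4, Ridgeline→Slot 3 = $474.
Swapping Harbor↔Umbra (Harbor→Slot 4 $40, Umbra→Slot 5 $84) loses 155.
Ridgeline's own top slot is Slot 5 ($145), but forcing Ridgeline→Slot 5 and reassigning the rest optimally gives only $437 — worse by 94.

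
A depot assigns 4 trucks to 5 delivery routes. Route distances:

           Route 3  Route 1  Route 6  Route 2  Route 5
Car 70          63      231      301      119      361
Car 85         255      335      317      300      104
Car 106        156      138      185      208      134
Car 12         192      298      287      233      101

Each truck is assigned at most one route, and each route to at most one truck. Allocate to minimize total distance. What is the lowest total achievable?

Optimal: Car 70→Route 3 (63 km), Car 85→Route 5 (104 km), Car 106→Route 1 (138 km), Car 12→Route 2 (233 km) — total 63+104+138+233 = 538 km.
Min-entry greedy (repeatedly take the single cheapest remaining cell) gives 602 km, worse by 64.
No other one-to-one assignment undercuts 538 km.

Min total: 538 km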